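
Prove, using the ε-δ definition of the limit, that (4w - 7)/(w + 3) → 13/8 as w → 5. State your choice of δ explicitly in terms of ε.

δ = min(4, (32/19)ε)

Let ε > 0 be given. We want δ > 0 with 0 < |w − 5| < δ ⇒ |(4w - 7)/(w + 3) − (13/8)| < ε.
Combining over a common denominator, (4w - 7)/(w + 3) − (13/8) = [(4w - 7)·8 − 13·(w + 3)] / [8·(w + 3)] = 19(w − 5) / (8(w + 3)).
So |(4w - 7)/(w + 3) − (13/8)| = 19|w − 5| / (8·|w + 3|).
Require δ ≤ 4, so |w + 3| ≥ |8| − |w − 5| > 8 − 4 = 4.
Hence |(4w - 7)/(w + 3) − (13/8)| < 19|w − 5|/(8·4) = (19/32)|w − 5|, which is < ε once |w − 5| < (32/19)ε.
Take δ = min(4, (32/19)ε). Then 0 < |w − 5| < δ forces both bounds, so |(4w - 7)/(w + 3) − (13/8)| < ε.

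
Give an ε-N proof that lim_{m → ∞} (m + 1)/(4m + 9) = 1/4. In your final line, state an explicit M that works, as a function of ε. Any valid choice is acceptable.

M = (5/16)/ε

Let ε > 0 be given. For m ≥ 1, |(m + 1)/(4m + 9) − (1/4)| = |-5|/(4(4m + 9)) = 5/(4(4m + 9)).
Since 4m + 9 ≥ 4m for m ≥ 1, this is ≤ 5/(4·4m) = (5/16)/m.
So |(m + 1)/(4m + 9) − (1/4)| < ε whenever m > (5/16)/ε.
Take M = (5/16)/ε. If m > M then |(m + 1)/(4m + 9) − (1/4)| ≤ (5/16)/m < ε.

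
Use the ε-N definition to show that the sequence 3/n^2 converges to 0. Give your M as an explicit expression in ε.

M = (3/ε)^{1/2}

Let ε > 0. For n ≥ 1, |3/n^2 − 0| = 3/n^2.
3/n^2 < ε ⇔ n^2 > 3/ε ⇔ n > (3/ε)^{1/2}.
Take M = (3/ε)^{1/2}. Then n > M implies 3/n^2 < ε.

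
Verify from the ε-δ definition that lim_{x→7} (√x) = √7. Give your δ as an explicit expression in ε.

Let ε > 0 be given. We want δ > 0 such that 0 < |x − 7| < δ implies |√x − √7| < ε.
Multiplying by the conjugate, |√x − √7| = |x − 7|/(√x + √7).
Restrict δ ≤ 7 so that |x − 7| < 7 forces x > 0, and then √x + √7 > √7.
Hence |√x − √7| < |x − 7|/√7, which is < ε once |x − 7| < √7·ε.
Take δ = min(7, √7·ε). If 0 < |x − 7| < δ then x > 0 and |√x − √7| < |x − 7|/√7 < ε.

δ = min(7, √7·ε)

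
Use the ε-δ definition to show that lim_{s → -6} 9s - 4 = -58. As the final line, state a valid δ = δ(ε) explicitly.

δ = ε/9

Fix ε > 0. We need δ > 0 so that 0 < |s + 6| < δ implies |(9s - 4) + 58| < ε.
Since (9s - 4) + 58 = 9(s + 6), we have |(9s - 4) + 58| = 9|s + 6|.
Thus it suffices that |s + 6| < ε/9.
Take δ = ε/9. If 0 < |s + 6| < δ then |(9s - 4) + 58| = 9|s + 6| < 9·(ε/9) = ε.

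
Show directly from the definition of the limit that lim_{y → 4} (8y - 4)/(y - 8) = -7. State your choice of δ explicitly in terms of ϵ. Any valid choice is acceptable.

Let ϵ > 0. We want δ > 0 with 0 < |y − 4| < δ ⇒ |(8y - 4)/(y - 8) + 7| < ϵ.
Combining over a common denominator, (8y - 4)/(y - 8) + 7 = [(8y - 4)·(-4) − 28·(y - 8)] / [(-4)·(y - 8)] = -60(y − 4) / ((-4)(y - 8)).
So |(8y - 4)/(y - 8) + 7| = 60|y − 4| / (4·|y − 8|).
Restrict δ ≤ 2. Then |y − 4| < 2 gives |y − 8| = |(y − 4) + (-4)| ≥ 4 − 2 = 2.
Hence |(8y - 4)/(y - 8) + 7| < 60|y − 4|/(4·2) = (15/2)|y − 4|, which is < ϵ once |y − 4| < (2/15)ϵ.
Take δ = min(2, (2/15)ϵ). Then 0 < |y − 4| < δ forces both bounds, so |(8y - 4)/(y - 8) + 7| < ϵ.

δ = min(2, (2/15)ϵ)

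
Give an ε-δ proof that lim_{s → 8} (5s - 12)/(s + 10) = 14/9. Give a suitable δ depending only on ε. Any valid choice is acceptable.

Suppose ε > 0. We want δ > 0 with 0 < |s − 8| < δ ⇒ |(5s - 12)/(s + 10) − (14/9)| < ε.
Combining over a common denominator, (5s - 12)/(s + 10) − (14/9) = [(5s - 12)·18 − 28·(s + 10)] / [18·(s + 10)] = 62(s − 8) / (18(s + 10)).
So |(5s - 12)/(s + 10) − (14/9)| = 62|s − 8| / (18·|s + 10|).
Restrict δ ≤ 9. Then |s − 8| < 9 gives |s + 10| = |(s − 8) + 18| ≥ 18 − 9 = 9.
Hence |(5s - 12)/(s + 10) − (14/9)| < 62|s − 8|/(18·9) = (31/81)|s − 8|, which is < ε once |s − 8| < (81/31)ε.
Take δ = min(9, (81/31)ε). Then 0 < |s − 8| < δ forces both bounds, so |(5s - 12)/(s + 10) − (14/9)| < ε.

δ = min(9, (81/31)ε)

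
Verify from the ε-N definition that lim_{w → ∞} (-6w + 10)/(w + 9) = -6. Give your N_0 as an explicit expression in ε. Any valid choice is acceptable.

Let ε > 0 be given. We seek N_0 > 0 such that w > N_0 implies |(-6w + 10)/(w + 9) + 6| < ε.
(-6w + 10)/(w + 9) + 6 = ((-6w + 10) − (-6)(w + 9)) / ((w + 9)) = 64/((w + 9)).
For w > 0 we have w + 9 > w, so |(-6w + 10)/(w + 9) + 6| = 64/((w + 9)) < 64/(w) = 64/w.
Thus |(-6w + 10)/(w + 9) + 6| < ε whenever w > 64/ε.
Take N_0 = 64/ε. If w > N_0 then |(-6w + 10)/(w + 9) + 6| < 64/w < ε.

N_0 = 64/ε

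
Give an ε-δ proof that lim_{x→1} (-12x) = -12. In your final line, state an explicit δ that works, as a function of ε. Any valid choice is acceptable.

Suppose ε > 0. We need δ > 0 so that 0 < |x − 1| < δ implies |(-12x) + 12| < ε.
|(-12x) + 12| = |-12x + 12| = 12|x − 1|.
Thus it suffices that |x − 1| < ε/12.
Take δ = ε/12. If 0 < |x − 1| < δ then |(-12x) + 12| = 12|x − 1| < 12·(ε/12) = ε.

δ = ε/12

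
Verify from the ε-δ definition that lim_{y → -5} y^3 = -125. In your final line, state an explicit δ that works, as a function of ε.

δ = min(1, ε/91)

Fix ε > 0. We seek δ > 0 with 0 < |y + 5| < δ ⇒ |y^3 + 125| < ε.
Factor: y^3 + 125 = (y + 5)(y^2 - 5y + 25), so |y^3 + 125| = |y + 5|·|y^2 - 5y + 25|.
Impose δ ≤ 1 so that |y| < 6; then |y^2 - 5y + 25| ≤ 91.
Hence |y^3 + 125| ≤ 91|y + 5|, which is < ε once |y + 5| < ε/91.
Take δ = min(1, ε/91). If 0 < |y + 5| < δ then both bounds hold and |y^3 + 125| ≤ 91|y + 5| < 91·(ε/91) = ε.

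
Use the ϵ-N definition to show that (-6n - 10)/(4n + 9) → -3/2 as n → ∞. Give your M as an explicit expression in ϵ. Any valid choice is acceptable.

Let ϵ > 0 be given. For n ≥ 1, |(-6n - 10)/(4n + 9) + 3/2| = |14|/(4(4n + 9)) = 14/(4(4n + 9)).
Since 4n + 9 ≥ 4n for n ≥ 1, this is ≤ 14/(4·4n) = (7/8)/n.
So |(-6n - 10)/(4n + 9) + 3/2| < ϵ whenever n > (7/8)/ϵ.
Take M = (7/8)/ϵ. If n > M then |(-6n - 10)/(4n + 9) + 3/2| ≤ (7/8)/n < ϵ.

M = (7/8)/ϵ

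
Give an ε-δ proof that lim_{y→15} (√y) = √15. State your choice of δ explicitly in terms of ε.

Let ε > 0 be given. We want δ > 0 such that 0 < |y − 15| < δ implies |√y − √15| < ε.
Multiplying by the conjugate, |√y − √15| = |y − 15|/(√y + √15).
Restrict δ ≤ 15 so that |y − 15| < 15 forces y > 0, and then √y + √15 > √15.
Hence |√y − √15| < |y − 15|/√15, which is < ε once |y − 15| < √15·ε.
Take δ = min(15, √15·ε). If 0 < |y − 15| < δ then y > 0 and |√y − √15| < |y − 15|/√15 < ε.

δ = min(15, √15·ε)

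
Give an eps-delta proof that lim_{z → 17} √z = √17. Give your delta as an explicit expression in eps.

Fix eps > 0. We want delta > 0 such that 0 < |z − 17| < delta implies |√z − √17| < eps.
Multiplying by the conjugate, |√z − √17| = |z − 17|/(√z + √17).
Restrict delta ≤ 17 so that |z − 17| < 17 forces z > 0, and then √z + √17 > √17.
Hence |√z − √17| < |z − 17|/√17, which is < eps once |z − 17| < √17·eps.
Take delta = min(17, √17·eps). If 0 < |z − 17| < delta then z > 0 and |√z − √17| < |z − 17|/√17 < eps.

delta = min(17, √17·eps)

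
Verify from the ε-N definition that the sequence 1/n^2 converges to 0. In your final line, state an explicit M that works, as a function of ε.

M = (1/ε)^{1/2}

Fix ε > 0. For n ≥ 1, |1/n^2 − 0| = 1/n^2.
1/n^2 < ε ⇔ n^2 > 1/ε ⇔ n > (1/ε)^{1/2}.
Take M = (1/ε)^{1/2}. Then n > M implies 1/n^2 < ε.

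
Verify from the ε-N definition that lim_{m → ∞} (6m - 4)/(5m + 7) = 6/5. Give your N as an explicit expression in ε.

N = (62/25)/ε

Fix ε > 0. For m ≥ 1, |(6m - 4)/(5m + 7) − (6/5)| = |-62|/(5(5m + 7)) = 62/(5(5m + 7)).
Since 5m + 7 ≥ 5m for m ≥ 1, this is ≤ 62/(5·5m) = (62/25)/m.
So |(6m - 4)/(5m + 7) − (6/5)| < ε whenever m > (62/25)/ε.
Take N = (62/25)/ε. If m > N then |(6m - 4)/(5m + 7) − (6/5)| ≤ (62/25)/m < ε.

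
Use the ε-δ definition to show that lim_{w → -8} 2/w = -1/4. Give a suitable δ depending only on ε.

δ = min(4, 16ε)

Let ε > 0. We seek δ > 0 such that 0 < |w + 8| < δ implies |2/w + 1/4| < ε.
|2/w + 1/4| = 2·|-8 − w|/(8·|w|) = 2|w + 8|/(8|w|).
Restrict δ ≤ 4. Then |w + 8| < 4 gives |w| > 4, so 8|w| > 32.
Then |2/w + 1/4| < 2|w + 8|/32, which is < ε when |w + 8| < 16ε.
Take δ = min(4, 16ε). Then 0 < |w + 8| < δ gives both |w + 8| < 4 and |w + 8| < 16ε, so |2/w + 1/4| < ε.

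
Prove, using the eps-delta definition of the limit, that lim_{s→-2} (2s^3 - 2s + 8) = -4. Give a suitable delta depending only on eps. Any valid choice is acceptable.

Let eps > 0 be given. We want delta > 0 such that 0 < |s + 2| < delta implies |(2s^3 - 2s + 8) + 4| < eps.
(2s^3 - 2s + 8) + 4 = 2s^3 - 2s + 12 = (s + 2)(2s^2 - 4s + 6).
So |(2s^3 - 2s + 8) + 4| = |s + 2|·|2s^2 - 4s + 6|.
Assume first that |s + 2| < 1, so |s| < 3. Then |2s^2 - 4s + 6| ≤ 2·3^2 + 4·3 + 6 = 36.
Hence |(2s^3 - 2s + 8) + 4| ≤ 36|s + 2| < eps provided |s + 2| < eps/36.
Take delta = min(1, eps/36). Then 0 < |s + 2| < delta gives both |s + 2| < 1 and |s + 2| < eps/36, so |(2s^3 - 2s + 8) + 4| < eps.

delta = min(1, eps/36)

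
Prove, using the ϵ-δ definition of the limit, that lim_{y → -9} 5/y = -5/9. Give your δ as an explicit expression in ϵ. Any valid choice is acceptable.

Suppose ϵ > 0. We seek δ > 0 such that 0 < |y + 9| < δ implies |5/y + 5/9| < ϵ.
|5/y + 5/9| = 5·|-9 − y|/(9·|y|) = 5|y + 9|/(9|y|).
Restrict δ ≤ 9/2. Then |y + 9| < 9/2 gives |y| > 9/2, so 9|y| > 81/2.
Then |5/y + 5/9| < 5|y + 9|/(81/2), which is < ϵ when |y + 9| < (81/10)ϵ.
Take δ = min(9/2, (81/10)ϵ). Then 0 < |y + 9| < δ gives both |y + 9| < 9/2 and |y + 9| < (81/10)ϵ, so |5/y + 5/9| < ϵ.

δ = min(9/2, (81/10)ϵ)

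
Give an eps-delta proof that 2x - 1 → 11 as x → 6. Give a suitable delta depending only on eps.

delta = eps/2

Fix eps > 0. We need delta > 0 so that 0 < |x − 6| < delta implies |(2x - 1) − 11| < eps.
Since (2x - 1) − 11 = 2(x − 6), we have |(2x - 1) − 11| = 2|x − 6|.
Thus it suffices that |x − 6| < eps/2.
Take delta = eps/2. If 0 < |x − 6| < delta then |(2x - 1) − 11| = 2|x − 6| < 2·(eps/2) = eps.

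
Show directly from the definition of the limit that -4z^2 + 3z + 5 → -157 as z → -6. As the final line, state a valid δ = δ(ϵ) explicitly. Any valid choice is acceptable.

Suppose ϵ > 0. We want δ > 0 such that 0 < |z + 6| < δ implies |(-4z^2 + 3z + 5) + 157| < ϵ.
(-4z^2 + 3z + 5) + 157 = -4z^2 + 3z + 162 = (z + 6)(-4z + 27).
So |(-4z^2 + 3z + 5) + 157| = |z + 6|·|-4z + 27|.
Assume first that |z + 6| < 1, so |z| < 7. Then |-4z + 27| ≤ 4·7 + 27 = 55.
Hence |(-4z^2 + 3z + 5) + 157| ≤ 55|z + 6| < ϵ provided |z + 6| < ϵ/55.
Take δ = min(1, ϵ/55). Then 0 < |z + 6| < δ gives both |z + 6| < 1 and |z + 6| < ϵ/55, so |(-4z^2 + 3z + 5) + 157| < ϵ.

δ = min(1, ϵ/55)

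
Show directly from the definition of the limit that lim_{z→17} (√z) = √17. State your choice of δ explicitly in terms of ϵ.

Let ϵ > 0 be given. We want δ > 0 such that 0 < |z − 17| < δ implies |√z − √17| < ϵ.
Multiplying by the conjugate, |√z − √17| = |z − 17|/(√z + √17).
Restrict δ ≤ 17 so that |z − 17| < 17 forces z > 0, and then √z + √17 > √17.
Hence |√z − √17| < |z − 17|/√17, which is < ϵ once |z − 17| < √17·ϵ.
Take δ = min(17, √17·ϵ). If 0 < |z − 17| < δ then z > 0 and |√z − √17| < |z − 17|/√17 < ϵ.

δ = min(17, √17·ϵ)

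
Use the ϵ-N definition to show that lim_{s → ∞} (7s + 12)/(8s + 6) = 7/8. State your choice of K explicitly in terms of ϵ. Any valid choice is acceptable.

K = (27/32)/ϵ

Let ϵ > 0. We seek K > 0 such that s > K implies |(7s + 12)/(8s + 6) − (7/8)| < ϵ.
(7s + 12)/(8s + 6) − (7/8) = (8(7s + 12) − 7(8s + 6)) / (8(8s + 6)) = 54/(8(8s + 6)).
For s > 0 we have 8s + 6 > 8s, so |(7s + 12)/(8s + 6) − (7/8)| = 54/(8(8s + 6)) < 54/(8·8s) = (27/32)/s.
Thus |(7s + 12)/(8s + 6) − (7/8)| < ϵ whenever s > (27/32)/ϵ.
Take K = (27/32)/ϵ. If s > K then |(7s + 12)/(8s + 6) − (7/8)| < (27/32)/s < ϵ.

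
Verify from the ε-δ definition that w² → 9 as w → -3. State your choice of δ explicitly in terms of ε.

δ = min(2, ε/8)

Fix ε > 0. We seek δ > 0 with 0 < |w + 3| < δ ⇒ |w² − 9| < ε.
Factor: w² − 9 = (w + 3)(w - 3), so |w² − 9| = |w + 3|·|w - 3|.
Restrict δ ≤ 2. Then |w + 3| < 2 gives |w| < 5, so by the triangle inequality |w - 3| ≤ 5 + 3 = 8.
Hence |w² − 9| ≤ 8|w + 3|, which is < ε once |w + 3| < ε/8.
Take δ = min(2, ε/8). If 0 < |w + 3| < δ then both bounds hold and |w² − 9| ≤ 8|w + 3| < 8·(ε/8) = ε.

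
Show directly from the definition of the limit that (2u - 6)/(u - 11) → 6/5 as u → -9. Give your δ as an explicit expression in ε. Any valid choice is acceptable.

δ = min(10, (25/2)ε)

Suppose ε > 0. We want δ > 0 with 0 < |u + 9| < δ ⇒ |(2u - 6)/(u - 11) − (6/5)| < ε.
Combining over a common denominator, (2u - 6)/(u - 11) − (6/5) = [(2u - 6)·(-20) − (-24)·(u - 11)] / [(-20)·(u - 11)] = -16(u + 9) / ((-20)(u - 11)).
So |(2u - 6)/(u - 11) − (6/5)| = 16|u + 9| / (20·|u − 11|).
Require δ ≤ 10, so |u − 11| ≥ |-20| − |u + 9| > 20 − 10 = 10.
Hence |(2u - 6)/(u - 11) − (6/5)| < 16|u + 9|/(20·10) = (2/25)|u + 9|, which is < ε once |u + 9| < (25/2)ε.
Take δ = min(10, (25/2)ε). Then 0 < |u + 9| < δ forces both bounds, so |(2u - 6)/(u - 11) − (6/5)| < ε.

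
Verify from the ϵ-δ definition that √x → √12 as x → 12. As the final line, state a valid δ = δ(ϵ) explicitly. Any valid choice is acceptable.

Fix ϵ > 0. We want δ > 0 such that 0 < |x − 12| < δ implies |√x − √12| < ϵ.
Rationalise: √x − √12 = (x − 12)/(√x + √12), so |√x − √12| = |x − 12|/(√x + √12).
Restrict δ ≤ 12 so that |x − 12| < 12 forces x > 0, and then √x + √12 > √12.
Hence |√x − √12| < |x − 12|/√12, which is < ϵ once |x − 12| < √12·ϵ.
Take δ = min(12, √12·ϵ). If 0 < |x − 12| < δ then x > 0 and |√x − √12| < |x − 12|/√12 < ϵ.

δ = min(12, √12·ϵ)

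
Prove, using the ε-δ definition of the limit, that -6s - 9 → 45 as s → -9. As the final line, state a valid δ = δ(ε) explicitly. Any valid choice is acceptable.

δ = ε/6

Let ε > 0. We need δ > 0 so that 0 < |s + 9| < δ implies |(-6s - 9) − 45| < ε.
Since (-6s - 9) − 45 = -6(s + 9), we have |(-6s - 9) − 45| = 6|s + 9|.
Thus it suffices that |s + 9| < ε/6.
Take δ = ε/6. If 0 < |s + 9| < δ then |(-6s - 9) − 45| = 6|s + 9| < 6·(ε/6) = ε.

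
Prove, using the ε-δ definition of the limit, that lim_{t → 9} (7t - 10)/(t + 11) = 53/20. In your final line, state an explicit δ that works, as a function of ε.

δ = min(10, (200/87)ε)

Let ε > 0. We want δ > 0 with 0 < |t − 9| < δ ⇒ |(7t - 10)/(t + 11) − (53/20)| < ε.
Combining over a common denominator, (7t - 10)/(t + 11) − (53/20) = [(7t - 10)·20 − 53·(t + 11)] / [20·(t + 11)] = 87(t − 9) / (20(t + 11)).
So |(7t - 10)/(t + 11) − (53/20)| = 87|t − 9| / (20·|t + 11|).
Require δ ≤ 10, so |t + 11| ≥ |20| − |t − 9| > 20 − 10 = 10.
Hence |(7t - 10)/(t + 11) − (53/20)| < 87|t − 9|/(20·10) = (87/200)|t − 9|, which is < ε once |t − 9| < (200/87)ε.
Take δ = min(10, (200/87)ε). Then 0 < |t − 9| < δ forces both bounds, so |(7t - 10)/(t + 11) − (53/20)| < ε.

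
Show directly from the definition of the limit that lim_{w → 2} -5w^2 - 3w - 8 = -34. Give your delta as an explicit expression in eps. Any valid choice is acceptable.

delta = min(2, eps/33)

Suppose eps > 0. We want delta > 0 such that 0 < |w − 2| < delta implies |(-5w^2 - 3w - 8) + 34| < eps.
(-5w^2 - 3w - 8) + 34 = -5w^2 - 3w + 26 = (w − 2)(-5w - 13).
So |(-5w^2 - 3w - 8) + 34| = |w − 2|·|-5w - 13|.
Require delta ≤ 2. Then |w − 2| < 2 gives |w| < 4, and by the triangle inequality |-5w - 13| ≤ 5·4 + 13 = 33.
Hence |(-5w^2 - 3w - 8) + 34| ≤ 33|w − 2| < eps provided |w − 2| < eps/33.
Take delta = min(2, eps/33). Then 0 < |w − 2| < delta gives both |w − 2| < 2 and |w − 2| < eps/33, so |(-5w^2 - 3w - 8) + 34| < eps.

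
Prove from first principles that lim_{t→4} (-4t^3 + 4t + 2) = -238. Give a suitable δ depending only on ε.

δ = min(1, ε/240)

Fix ε > 0. We want δ > 0 such that 0 < |t − 4| < δ implies |(-4t^3 + 4t + 2) + 238| < ε.
(-4t^3 + 4t + 2) + 238 = -4t^3 + 4t + 240 = (t − 4)(-4t^2 - 16t - 60).
So |(-4t^3 + 4t + 2) + 238| = |t − 4|·|-4t^2 - 16t - 60|.
Assume first that |t − 4| < 1, so |t| < 5. Then |-4t^2 - 16t - 60| ≤ 4·5^2 + 16·5 + 60 = 240.
Hence |(-4t^3 + 4t + 2) + 238| ≤ 240|t − 4| < ε provided |t − 4| < ε/240.
Take δ = min(1, ε/240). Then 0 < |t − 4| < δ gives both |t − 4| < 1 and |t − 4| < ε/240, so |(-4t^3 + 4t + 2) + 238| < ε.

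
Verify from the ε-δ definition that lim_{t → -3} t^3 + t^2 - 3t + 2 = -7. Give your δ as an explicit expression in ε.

Fix ε > 0. We want δ > 0 such that 0 < |t + 3| < δ implies |(t^3 + t^2 - 3t + 2) + 7| < ε.
(t^3 + t^2 - 3t + 2) + 7 = t^3 + t^2 - 3t + 9 = (t + 3)(t^2 - 2t + 3).
So |(t^3 + t^2 - 3t + 2) + 7| = |t + 3|·|t^2 - 2t + 3|.
Assume first that |t + 3| < 1, so |t| < 4. Then |t^2 - 2t + 3| ≤ 4^2 + 2·4 + 3 = 27.
Hence |(t^3 + t^2 - 3t + 2) + 7| ≤ 27|t + 3| < ε provided |t + 3| < ε/27.
Choosing δ = min(1, ε/27) ensures both conditions, hence |(t^3 + t^2 - 3t + 2) + 7| < ε.

δ = min(1, ε/27)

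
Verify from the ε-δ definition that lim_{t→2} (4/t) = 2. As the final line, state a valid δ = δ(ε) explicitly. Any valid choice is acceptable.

δ = min(1, (1/2)ε)

Fix ε > 0. We seek δ > 0 such that 0 < |t − 2| < δ implies |4/t − 2| < ε.
|4/t − 2| = 4·|2 − t|/(2·|t|) = 4|t − 2|/(2|t|).
Restrict δ ≤ 1. Then |t − 2| < 1 gives |t| > 1, so 2|t| > 2.
Then |4/t − 2| < 4|t − 2|/2, which is < ε when |t − 2| < (1/2)ε.
Take δ = min(1, (1/2)ε). Then 0 < |t − 2| < δ gives both |t − 2| < 1 and |t − 2| < (1/2)ε, so |4/t − 2| < ε.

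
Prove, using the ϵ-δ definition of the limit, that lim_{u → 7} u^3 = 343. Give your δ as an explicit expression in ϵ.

δ = min(1, ϵ/169)

Let ϵ > 0 be given. We seek δ > 0 with 0 < |u − 7| < δ ⇒ |u^3 − 343| < ϵ.
Factor: u^3 − 343 = (u − 7)(u^2 + 7u + 49), so |u^3 − 343| = |u − 7|·|u^2 + 7u + 49|.
Impose δ ≤ 1 so that |u| < 8; then |u^2 + 7u + 49| ≤ 169.
Hence |u^3 − 343| ≤ 169|u − 7|, which is < ϵ once |u − 7| < ϵ/169.
Take δ = min(1, ϵ/169). If 0 < |u − 7| < δ then both bounds hold and |u^3 − 343| ≤ 169|u − 7| < 169·(ϵ/169) = ϵ.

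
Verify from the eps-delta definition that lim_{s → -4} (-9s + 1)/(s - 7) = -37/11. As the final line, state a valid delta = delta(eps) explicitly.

delta = min(11/2, (121/124)eps)

Let eps > 0 be given. We want delta > 0 with 0 < |s + 4| < delta ⇒ |(-9s + 1)/(s - 7) + 37/11| < eps.
Combining over a common denominator, (-9s + 1)/(s - 7) + 37/11 = [(-9s + 1)·(-11) − 37·(s - 7)] / [(-11)·(s - 7)] = 62(s + 4) / ((-11)(s - 7)).
So |(-9s + 1)/(s - 7) + 37/11| = 62|s + 4| / (11·|s − 7|).
Restrict delta ≤ 11/2. Then |s + 4| < 11/2 gives |s − 7| = |(s + 4) + (-11)| ≥ 11 − 11/2 = 11/2.
Hence |(-9s + 1)/(s - 7) + 37/11| < 62|s + 4|/(11·(11/2)) = (124/121)|s + 4|, which is < eps once |s + 4| < (121/124)eps.
Take delta = min(11/2, (121/124)eps). Then 0 < |s + 4| < delta forces both bounds, so |(-9s + 1)/(s - 7) + 37/11| < eps.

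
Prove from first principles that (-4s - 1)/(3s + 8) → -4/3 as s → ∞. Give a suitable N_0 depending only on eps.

N_0 = (29/9)/eps

Suppose eps > 0. We seek N_0 > 0 such that s > N_0 implies |(-4s - 1)/(3s + 8) + 4/3| < eps.
(-4s - 1)/(3s + 8) + 4/3 = (3(-4s - 1) − (-4)(3s + 8)) / (3(3s + 8)) = 29/(3(3s + 8)).
For s > 0 we have 3s + 8 > 3s, so |(-4s - 1)/(3s + 8) + 4/3| = 29/(3(3s + 8)) < 29/(3·3s) = (29/9)/s.
Thus |(-4s - 1)/(3s + 8) + 4/3| < eps whenever s > (29/9)/eps.
Take N_0 = (29/9)/eps. If s > N_0 then |(-4s - 1)/(3s + 8) + 4/3| < (29/9)/s < eps.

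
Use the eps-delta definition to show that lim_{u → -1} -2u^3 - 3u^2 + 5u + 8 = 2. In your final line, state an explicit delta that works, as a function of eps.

delta = min(1, eps/16)

Suppose eps > 0. We want delta > 0 such that 0 < |u + 1| < delta implies |(-2u^3 - 3u^2 + 5u + 8) − 2| < eps.
(-2u^3 - 3u^2 + 5u + 8) − 2 = -2u^3 - 3u^2 + 5u + 6 = (u + 1)(-2u^2 - u + 6).
So |(-2u^3 - 3u^2 + 5u + 8) − 2| = |u + 1|·|-2u^2 - u + 6|.
Assume first that |u + 1| < 1, so |u| < 2. Then |-2u^2 - u + 6| ≤ 2·2^2 + 2 + 6 = 16.
Hence |(-2u^3 - 3u^2 + 5u + 8) − 2| ≤ 16|u + 1| < eps provided |u + 1| < eps/16.
Take delta = min(1, eps/16). Then 0 < |u + 1| < delta gives both |u + 1| < 1 and |u + 1| < eps/16, so |(-2u^3 - 3u^2 + 5u + 8) − 2| < eps.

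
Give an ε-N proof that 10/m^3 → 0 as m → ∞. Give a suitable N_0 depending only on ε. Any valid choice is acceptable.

N_0 = (10/ε)^{1/3}

Let ε > 0. For m ≥ 1, |10/m^3 − 0| = 10/m^3.
10/m^3 < ε ⇔ m^3 > 10/ε ⇔ m > (10/ε)^{1/3}.
Take N_0 = (10/ε)^{1/3}. Then m > N_0 implies 10/m^3 < ε.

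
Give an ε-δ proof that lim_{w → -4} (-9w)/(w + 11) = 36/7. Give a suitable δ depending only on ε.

δ = min(7/2, (49/198)ε)

Let ε > 0. We want δ > 0 with 0 < |w + 4| < δ ⇒ |(-9w)/(w + 11) − (36/7)| < ε.
Combining over a common denominator, (-9w)/(w + 11) − (36/7) = [(-9w)·7 − 36·(w + 11)] / [7·(w + 11)] = -99(w + 4) / (7(w + 11)).
So |(-9w)/(w + 11) − (36/7)| = 99|w + 4| / (7·|w + 11|).
Require δ ≤ 7/2, so |w + 11| ≥ |7| − |w + 4| > 7 − 7/2 = 7/2.
Hence |(-9w)/(w + 11) − (36/7)| < 99|w + 4|/(7·(7/2)) = (198/49)|w + 4|, which is < ε once |w + 4| < (49/198)ε.
Take δ = min(7/2, (49/198)ε). Then 0 < |w + 4| < δ forces both bounds, so |(-9w)/(w + 11) − (36/7)| < ε.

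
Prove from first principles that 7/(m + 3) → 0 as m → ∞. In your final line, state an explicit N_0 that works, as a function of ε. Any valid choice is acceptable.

Fix ε > 0. For m ≥ 1, |7/(m + 3) − 0| = 7/(m + 3) ≤ 7/m.
We need 7/m < ε, i.e. m > 7/ε.
Take N_0 = 7/ε. If m > N_0 then |7/(m + 3)| ≤ 7/m < ε.

N_0 = 7/ε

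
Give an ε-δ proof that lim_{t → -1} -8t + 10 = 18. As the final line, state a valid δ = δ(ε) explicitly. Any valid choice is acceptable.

δ = ε/8

Let ε > 0. We need δ > 0 so that 0 < |t + 1| < δ implies |(-8t + 10) − 18| < ε.
|(-8t + 10) − 18| = |-8t - 8| = 8|t + 1|.
Thus it suffices that |t + 1| < ε/8.
Take δ = ε/8. If 0 < |t + 1| < δ then |(-8t + 10) − 18| = 8|t + 1| < 8·(ε/8) = ε.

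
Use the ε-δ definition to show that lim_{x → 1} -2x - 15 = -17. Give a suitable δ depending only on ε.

Suppose ε > 0. We need δ > 0 so that 0 < |x − 1| < δ implies |(-2x - 15) + 17| < ε.
|(-2x - 15) + 17| = |-2x + 2| = 2|x − 1|.
Thus it suffices that |x − 1| < ε/2.
Take δ = ε/2. If 0 < |x − 1| < δ then |(-2x - 15) + 17| = 2|x − 1| < 2·(ε/2) = ε.

δ = ε/2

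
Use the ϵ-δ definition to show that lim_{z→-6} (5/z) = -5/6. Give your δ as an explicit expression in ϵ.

Let ϵ > 0 be given. We seek δ > 0 such that 0 < |z + 6| < δ implies |5/z + 5/6| < ϵ.
|5/z + 5/6| = 5·|-6 − z|/(6·|z|) = 5|z + 6|/(6|z|).
Restrict δ ≤ 3. Then |z + 6| < 3 gives |z| > 3, so 6|z| > 18.
Then |5/z + 5/6| < 5|z + 6|/18, which is < ϵ when |z + 6| < (18/5)ϵ.
Take δ = min(3, (18/5)ϵ). Then 0 < |z + 6| < δ gives both |z + 6| < 3 and |z + 6| < (18/5)ϵ, so |5/z + 5/6| < ϵ.

δ = min(3, (18/5)ϵ)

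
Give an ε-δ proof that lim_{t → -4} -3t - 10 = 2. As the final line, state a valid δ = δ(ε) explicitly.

δ = ε/3

Let ε > 0 be given. We need δ > 0 so that 0 < |t + 4| < δ implies |(-3t - 10) − 2| < ε.
Since (-3t - 10) − 2 = -3(t + 4), we have |(-3t - 10) − 2| = 3|t + 4|.
So 3|t + 4| < ε exactly when |t + 4| < ε/3.
Choosing δ = ε/3 gives |(-3t - 10) − 2| = 3|t + 4| < ε whenever |t + 4| < δ.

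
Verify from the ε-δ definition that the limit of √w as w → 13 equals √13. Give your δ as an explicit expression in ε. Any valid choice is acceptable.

Suppose ε > 0. We want δ > 0 such that 0 < |w − 13| < δ implies |√w − √13| < ε.
Multiplying by the conjugate, |√w − √13| = |w − 13|/(√w + √13).
Restrict δ ≤ 13 so that |w − 13| < 13 forces w > 0, and then √w + √13 > √13.
Hence |√w − √13| < |w − 13|/√13, which is < ε once |w − 13| < √13·ε.
Take δ = min(13, √13·ε). If 0 < |w − 13| < δ then w > 0 and |√w − √13| < |w − 13|/√13 < ε.

δ = min(13, √13·ε)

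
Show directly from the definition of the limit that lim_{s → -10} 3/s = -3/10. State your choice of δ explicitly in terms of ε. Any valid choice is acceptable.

Let ε > 0. We seek δ > 0 such that 0 < |s + 10| < δ implies |3/s + 3/10| < ε.
|3/s + 3/10| = 3·|-10 − s|/(10·|s|) = 3|s + 10|/(10|s|).
Require δ ≤ 5 so that |s| > 10 − 5 = 5, hence 10|s| > 50.
Then |3/s + 3/10| < 3|s + 10|/50, which is < ε when |s + 10| < (50/3)ε.
Take δ = min(5, (50/3)ε). Then 0 < |s + 10| < δ gives both |s + 10| < 5 and |s + 10| < (50/3)ε, so |3/s + 3/10| < ε.

δ = min(5, (50/3)ε)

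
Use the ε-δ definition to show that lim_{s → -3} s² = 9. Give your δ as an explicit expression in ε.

Let ε > 0. We seek δ > 0 with 0 < |s + 3| < δ ⇒ |s² − 9| < ε.
Factor: s² − 9 = (s + 3)(s - 3), so |s² − 9| = |s + 3|·|s - 3|.
Impose δ ≤ 2 so that |s| < 5; then |s - 3| ≤ 8.
Hence |s² − 9| ≤ 8|s + 3|, which is < ε once |s + 3| < ε/8.
Take δ = min(2, ε/8). If 0 < |s + 3| < δ then both bounds hold and |s² − 9| ≤ 8|s + 3| < 8·(ε/8) = ε.

δ = min(2, ε/8)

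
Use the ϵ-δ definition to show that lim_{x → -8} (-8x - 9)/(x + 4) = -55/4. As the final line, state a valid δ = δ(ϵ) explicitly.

δ = min(2, (8/23)ϵ)

Let ϵ > 0 be given. We want δ > 0 with 0 < |x + 8| < δ ⇒ |(-8x - 9)/(x + 4) + 55/4| < ϵ.
Combining over a common denominator, (-8x - 9)/(x + 4) + 55/4 = [(-8x - 9)·(-4) − 55·(x + 4)] / [(-4)·(x + 4)] = -23(x + 8) / ((-4)(x + 4)).
So |(-8x - 9)/(x + 4) + 55/4| = 23|x + 8| / (4·|x + 4|).
Restrict δ ≤ 2. Then |x + 8| < 2 gives |x + 4| = |(x + 8) + (-4)| ≥ 4 − 2 = 2.
Hence |(-8x - 9)/(x + 4) + 55/4| < 23|x + 8|/(4·2) = (23/8)|x + 8|, which is < ϵ once |x + 8| < (8/23)ϵ.
Take δ = min(2, (8/23)ϵ). Then 0 < |x + 8| < δ forces both bounds, so |(-8x - 9)/(x + 4) + 55/4| < ϵ.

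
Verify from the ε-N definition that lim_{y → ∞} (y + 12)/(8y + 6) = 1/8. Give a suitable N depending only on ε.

N = (45/32)/ε

Suppose ε > 0. We seek N > 0 such that y > N implies |(y + 12)/(8y + 6) − (1/8)| < ε.
(y + 12)/(8y + 6) − (1/8) = (8(y + 12) − (8y + 6)) / (8(8y + 6)) = 90/(8(8y + 6)).
For y > 0 we have 8y + 6 > 8y, so |(y + 12)/(8y + 6) − (1/8)| = 90/(8(8y + 6)) < 90/(8·8y) = (45/32)/y.
Thus |(y + 12)/(8y + 6) − (1/8)| < ε whenever y > (45/32)/ε.
Take N = (45/32)/ε. If y > N then |(y + 12)/(8y + 6) − (1/8)| < (45/32)/y < ε.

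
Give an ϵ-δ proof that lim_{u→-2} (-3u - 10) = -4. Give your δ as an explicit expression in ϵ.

Suppose ϵ > 0. We need δ > 0 so that 0 < |u + 2| < δ implies |(-3u - 10) + 4| < ϵ.
|(-3u - 10) + 4| = |-3u - 6| = 3|u + 2|.
So 3|u + 2| < ϵ exactly when |u + 2| < ϵ/3.
Choosing δ = ϵ/3 gives |(-3u - 10) + 4| = 3|u + 2| < ϵ whenever |u + 2| < δ.

δ = ϵ/3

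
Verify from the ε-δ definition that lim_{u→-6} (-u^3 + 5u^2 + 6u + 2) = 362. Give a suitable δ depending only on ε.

δ = min(2, ε/212)

Suppose ε > 0. We want δ > 0 such that 0 < |u + 6| < δ implies |(-u^3 + 5u^2 + 6u + 2) − 362| < ε.
(-u^3 + 5u^2 + 6u + 2) − 362 = -u^3 + 5u^2 + 6u - 360 = (u + 6)(-u^2 + 11u - 60).
So |(-u^3 + 5u^2 + 6u + 2) − 362| = |u + 6|·|-u^2 + 11u - 60|.
Require δ ≤ 2. Then |u + 6| < 2 gives |u| < 8, and by the triangle inequality |-u^2 + 11u - 60| ≤ 8^2 + 11·8 + 60 = 212.
Hence |(-u^3 + 5u^2 + 6u + 2) − 362| ≤ 212|u + 6| < ε provided |u + 6| < ε/212.
Choosing δ = min(2, ε/212) ensures both conditions, hence |(-u^3 + 5u^2 + 6u + 2) − 362| < ε.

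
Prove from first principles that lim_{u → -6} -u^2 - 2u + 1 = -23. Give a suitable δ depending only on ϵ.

δ = min(1, ϵ/11)

Fix ϵ > 0. We want δ > 0 such that 0 < |u + 6| < δ implies |(-u^2 - 2u + 1) + 23| < ϵ.
(-u^2 - 2u + 1) + 23 = -u^2 - 2u + 24 = (u + 6)(-u + 4).
So |(-u^2 - 2u + 1) + 23| = |u + 6|·|-u + 4|.
Assume first that |u + 6| < 1, so |u| < 7. Then |-u + 4| ≤ 7 + 4 = 11.
Hence |(-u^2 - 2u + 1) + 23| ≤ 11|u + 6| < ϵ provided |u + 6| < ϵ/11.
Choosing δ = min(1, ϵ/11) ensures both conditions, hence |(-u^2 - 2u + 1) + 23| < ϵ.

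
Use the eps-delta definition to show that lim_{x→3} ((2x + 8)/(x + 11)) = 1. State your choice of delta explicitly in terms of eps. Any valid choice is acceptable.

Let eps > 0 be given. We want delta > 0 with 0 < |x − 3| < delta ⇒ |(2x + 8)/(x + 11) − 1| < eps.
Combining over a common denominator, (2x + 8)/(x + 11) − 1 = [(2x + 8)·14 − 14·(x + 11)] / [14·(x + 11)] = 14(x − 3) / (14(x + 11)).
So |(2x + 8)/(x + 11) − 1| = 14|x − 3| / (14·|x + 11|).
Require delta ≤ 7, so |x + 11| ≥ |14| − |x − 3| > 14 − 7 = 7.
Hence |(2x + 8)/(x + 11) − 1| < 14|x − 3|/(14·7) = (1/7)|x − 3|, which is < eps once |x − 3| < 7eps.
Take delta = min(7, 7eps). Then 0 < |x − 3| < delta forces both bounds, so |(2x + 8)/(x + 11) − 1| < eps.

delta = min(7, 7eps)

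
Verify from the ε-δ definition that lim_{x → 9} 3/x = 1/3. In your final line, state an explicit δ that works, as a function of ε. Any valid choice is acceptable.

δ = min(9/2, (27/2)ε)

Let ε > 0. We seek δ > 0 such that 0 < |x − 9| < δ implies |3/x − (1/3)| < ε.
|3/x − (1/3)| = 3·|9 − x|/(9·|x|) = 3|x − 9|/(9|x|).
Restrict δ ≤ 9/2. Then |x − 9| < 9/2 gives |x| > 9/2, so 9|x| > 81/2.
Then |3/x − (1/3)| < 3|x − 9|/(81/2), which is < ε when |x − 9| < (27/2)ε.
Take δ = min(9/2, (27/2)ε). Then 0 < |x − 9| < δ gives both |x − 9| < 9/2 and |x − 9| < (27/2)ε, so |3/x − (1/3)| < ε.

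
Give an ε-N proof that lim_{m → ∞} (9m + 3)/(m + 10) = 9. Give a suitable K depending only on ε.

K = 87/ε

Let ε > 0. For m ≥ 1, |(9m + 3)/(m + 10) − 9| = |-87|/((m + 10)) = 87/((m + 10)).
Since m + 10 ≥ m for m ≥ 1, this is ≤ 87/(m) = 87/m.
So |(9m + 3)/(m + 10) − 9| < ε whenever m > 87/ε.
Take K = 87/ε. If m > K then |(9m + 3)/(m + 10) − 9| ≤ 87/m < ε.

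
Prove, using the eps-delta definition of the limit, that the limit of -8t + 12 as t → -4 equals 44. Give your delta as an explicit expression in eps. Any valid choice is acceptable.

delta = eps/8

Fix eps > 0. We need delta > 0 so that 0 < |t + 4| < delta implies |(-8t + 12) − 44| < eps.
|(-8t + 12) − 44| = |-8t - 32| = 8|t + 4|.
So 8|t + 4| < eps exactly when |t + 4| < eps/8.
Choosing delta = eps/8 gives |(-8t + 12) − 44| = 8|t + 4| < eps whenever |t + 4| < delta.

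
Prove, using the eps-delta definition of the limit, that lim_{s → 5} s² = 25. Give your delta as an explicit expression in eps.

Let eps > 0. We seek delta > 0 with 0 < |s − 5| < delta ⇒ |s² − 25| < eps.
Factor: s² − 25 = (s − 5)(s + 5), so |s² − 25| = |s − 5|·|s + 5|.
Impose delta ≤ 2 so that |s| < 7; then |s + 5| ≤ 12.
Hence |s² − 25| ≤ 12|s − 5|, which is < eps once |s − 5| < eps/12.
Take delta = min(2, eps/12). If 0 < |s − 5| < delta then both bounds hold and |s² − 25| ≤ 12|s − 5| < 12·(eps/12) = eps.

delta = min(2, eps/12)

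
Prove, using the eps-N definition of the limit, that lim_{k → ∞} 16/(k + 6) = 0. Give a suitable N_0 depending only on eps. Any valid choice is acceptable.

N_0 = 16/eps

Let eps > 0. For k ≥ 1, |16/(k + 6) − 0| = 16/(k + 6) ≤ 16/k.
We need 16/k < eps, i.e. k > 16/eps.
Take N_0 = 16/eps. If k > N_0 then |16/(k + 6)| ≤ 16/k < eps.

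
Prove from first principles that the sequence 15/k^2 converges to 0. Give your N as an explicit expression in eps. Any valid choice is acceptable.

N = (15/eps)^{1/2}

Suppose eps > 0. For k ≥ 1, |15/k^2 − 0| = 15/k^2.
15/k^2 < eps ⇔ k^2 > 15/eps ⇔ k > (15/eps)^{1/2}.
Take N = (15/eps)^{1/2}. Then k > N implies 15/k^2 < eps.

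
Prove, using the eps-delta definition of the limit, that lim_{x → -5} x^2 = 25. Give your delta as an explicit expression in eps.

delta = min(2, eps/12)

Let eps > 0. We seek delta > 0 with 0 < |x + 5| < delta ⇒ |x^2 − 25| < eps.
Factor: x^2 − 25 = (x + 5)(x - 5), so |x^2 − 25| = |x + 5|·|x - 5|.
Impose delta ≤ 2 so that |x| < 7; then |x - 5| ≤ 12.
Hence |x^2 − 25| ≤ 12|x + 5|, which is < eps once |x + 5| < eps/12.
Take delta = min(2, eps/12). If 0 < |x + 5| < delta then both bounds hold and |x^2 − 25| ≤ 12|x + 5| < 12·(eps/12) = eps.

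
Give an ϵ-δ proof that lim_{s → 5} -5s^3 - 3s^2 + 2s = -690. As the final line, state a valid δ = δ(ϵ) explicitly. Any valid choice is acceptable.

δ = min(2, ϵ/579)

Suppose ϵ > 0. We want δ > 0 such that 0 < |s − 5| < δ implies |(-5s^3 - 3s^2 + 2s) + 690| < ϵ.
(-5s^3 - 3s^2 + 2s) + 690 = -5s^3 - 3s^2 + 2s + 690 = (s − 5)(-5s^2 - 28s - 138).
So |(-5s^3 - 3s^2 + 2s) + 690| = |s − 5|·|-5s^2 - 28s - 138|.
Assume first that |s − 5| < 2, so |s| < 7. Then |-5s^2 - 28s - 138| ≤ 5·7^2 + 28·7 + 138 = 579.
Hence |(-5s^3 - 3s^2 + 2s) + 690| ≤ 579|s − 5| < ϵ provided |s − 5| < ϵ/579.
Choosing δ = min(2, ϵ/579) ensures both conditions, hence |(-5s^3 - 3s^2 + 2s) + 690| < ϵ.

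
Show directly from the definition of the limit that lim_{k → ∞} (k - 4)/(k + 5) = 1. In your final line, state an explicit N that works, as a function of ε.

Fix ε > 0. For k ≥ 1, |(k - 4)/(k + 5) − 1| = |-9|/((k + 5)) = 9/((k + 5)).
Since k + 5 ≥ k for k ≥ 1, this is ≤ 9/(k) = 9/k.
So |(k - 4)/(k + 5) − 1| < ε whenever k > 9/ε.
Take N = 9/ε. If k > N then |(k - 4)/(k + 5) − 1| ≤ 9/k < ε.

N = 9/ε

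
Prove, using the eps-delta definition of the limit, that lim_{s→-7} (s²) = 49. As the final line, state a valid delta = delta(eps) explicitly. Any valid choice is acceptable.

delta = min(1, eps/15)

Fix eps > 0. We seek delta > 0 with 0 < |s + 7| < delta ⇒ |s² − 49| < eps.
Factor: s² − 49 = (s + 7)(s - 7), so |s² − 49| = |s + 7|·|s - 7|.
Impose delta ≤ 1 so that |s| < 8; then |s - 7| ≤ 15.
Hence |s² − 49| ≤ 15|s + 7|, which is < eps once |s + 7| < eps/15.
Take delta = min(1, eps/15). If 0 < |s + 7| < delta then both bounds hold and |s² − 49| ≤ 15|s + 7| < 15·(eps/15) = eps.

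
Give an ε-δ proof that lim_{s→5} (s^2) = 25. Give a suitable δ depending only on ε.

Fix ε > 0. We seek δ > 0 with 0 < |s − 5| < δ ⇒ |s^2 − 25| < ε.
Factor: s^2 − 25 = (s − 5)(s + 5), so |s^2 − 25| = |s − 5|·|s + 5|.
Restrict δ ≤ 1. Then |s − 5| < 1 gives |s| < 6, so by the triangle inequality |s + 5| ≤ 6 + 5 = 11.
Hence |s^2 − 25| ≤ 11|s − 5|, which is < ε once |s − 5| < ε/11.
Take δ = min(1, ε/11). If 0 < |s − 5| < δ then both bounds hold and |s^2 − 25| ≤ 11|s − 5| < 11·(ε/11) = ε.

δ = min(1, ε/11)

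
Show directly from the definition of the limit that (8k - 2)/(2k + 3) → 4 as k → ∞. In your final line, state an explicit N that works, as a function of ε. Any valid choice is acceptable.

Fix ε > 0. For k ≥ 1, |(8k - 2)/(2k + 3) − 4| = |-28|/(2(2k + 3)) = 28/(2(2k + 3)).
Since 2k + 3 ≥ 2k for k ≥ 1, this is ≤ 28/(2·2k) = 7/k.
So |(8k - 2)/(2k + 3) − 4| < ε whenever k > 7/ε.
Take N = 7/ε. If k > N then |(8k - 2)/(2k + 3) − 4| ≤ 7/k < ε.

N = 7/ε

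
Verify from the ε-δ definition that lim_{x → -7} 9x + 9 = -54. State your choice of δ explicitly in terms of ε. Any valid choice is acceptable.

δ = ε/9

Fix ε > 0. We need δ > 0 so that 0 < |x + 7| < δ implies |(9x + 9) + 54| < ε.
Since (9x + 9) + 54 = 9(x + 7), we have |(9x + 9) + 54| = 9|x + 7|.
So 9|x + 7| < ε exactly when |x + 7| < ε/9.
Take δ = ε/9. If 0 < |x + 7| < δ then |(9x + 9) + 54| = 9|x + 7| < 9·(ε/9) = ε.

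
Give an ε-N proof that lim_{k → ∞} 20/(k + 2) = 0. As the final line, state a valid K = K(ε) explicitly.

Suppose ε > 0. For k ≥ 1, |20/(k + 2) − 0| = 20/(k + 2) ≤ 20/k.
We need 20/k < ε, i.e. k > 20/ε.
Take K = 20/ε. If k > K then |20/(k + 2)| ≤ 20/k < ε.

K = 20/ε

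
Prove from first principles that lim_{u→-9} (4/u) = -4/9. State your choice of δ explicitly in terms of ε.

δ = min(9/2, (81/8)ε)

Suppose ε > 0. We seek δ > 0 such that 0 < |u + 9| < δ implies |4/u + 4/9| < ε.
|4/u + 4/9| = 4·|-9 − u|/(9·|u|) = 4|u + 9|/(9|u|).
Require δ ≤ 9/2 so that |u| > 9 − 9/2 = 9/2, hence 9|u| > 81/2.
Then |4/u + 4/9| < 4|u + 9|/(81/2), which is < ε when |u + 9| < (81/8)ε.
Take δ = min(9/2, (81/8)ε). Then 0 < |u + 9| < δ gives both |u + 9| < 9/2 and |u + 9| < (81/8)ε, so |4/u + 4/9| < ε.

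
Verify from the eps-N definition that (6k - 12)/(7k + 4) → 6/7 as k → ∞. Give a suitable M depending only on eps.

M = (108/49)/eps

Suppose eps > 0. For k ≥ 1, |(6k - 12)/(7k + 4) − (6/7)| = |-108|/(7(7k + 4)) = 108/(7(7k + 4)).
Since 7k + 4 ≥ 7k for k ≥ 1, this is ≤ 108/(7·7k) = (108/49)/k.
So |(6k - 12)/(7k + 4) − (6/7)| < eps whenever k > (108/49)/eps.
Take M = (108/49)/eps. If k > M then |(6k - 12)/(7k + 4) − (6/7)| ≤ (108/49)/k < eps.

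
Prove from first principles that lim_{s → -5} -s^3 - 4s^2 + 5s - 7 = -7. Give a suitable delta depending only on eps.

Let eps > 0 be given. We want delta > 0 such that 0 < |s + 5| < delta implies |(-s^3 - 4s^2 + 5s - 7) + 7| < eps.
(-s^3 - 4s^2 + 5s - 7) + 7 = -s^3 - 4s^2 + 5s = (s + 5)(-s^2 + s).
So |(-s^3 - 4s^2 + 5s - 7) + 7| = |s + 5|·|-s^2 + s|.
Require delta ≤ 1. Then |s + 5| < 1 gives |s| < 6, and by the triangle inequality |-s^2 + s| ≤ 6^2 + 6 = 42.
Hence |(-s^3 - 4s^2 + 5s - 7) + 7| ≤ 42|s + 5| < eps provided |s + 5| < eps/42.
Choosing delta = min(1, eps/42) ensures both conditions, hence |(-s^3 - 4s^2 + 5s - 7) + 7| < eps.

delta = min(1, eps/42)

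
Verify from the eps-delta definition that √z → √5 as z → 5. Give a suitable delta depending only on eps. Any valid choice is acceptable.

delta = min(5, √5·eps)

Let eps > 0 be given. We want delta > 0 such that 0 < |z − 5| < delta implies |√z − √5| < eps.
Multiplying by the conjugate, |√z − √5| = |z − 5|/(√z + √5).
Restrict delta ≤ 5 so that |z − 5| < 5 forces z > 0, and then √z + √5 > √5.
Hence |√z − √5| < |z − 5|/√5, which is < eps once |z − 5| < √5·eps.
Take delta = min(5, √5·eps). If 0 < |z − 5| < delta then z > 0 and |√z − √5| < |z − 5|/√5 < eps.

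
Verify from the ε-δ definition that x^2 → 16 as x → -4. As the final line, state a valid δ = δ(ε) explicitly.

Suppose ε > 0. We seek δ > 0 with 0 < |x + 4| < δ ⇒ |x^2 − 16| < ε.
Factor: x^2 − 16 = (x + 4)(x - 4), so |x^2 − 16| = |x + 4|·|x - 4|.
Restrict δ ≤ 1. Then |x + 4| < 1 gives |x| < 5, so by the triangle inequality |x - 4| ≤ 5 + 4 = 9.
Hence |x^2 − 16| ≤ 9|x + 4|, which is < ε once |x + 4| < ε/9.
Take δ = min(1, ε/9). If 0 < |x + 4| < δ then both bounds hold and |x^2 − 16| ≤ 9|x + 4| < 9·(ε/9) = ε.

δ = min(1, ε/9)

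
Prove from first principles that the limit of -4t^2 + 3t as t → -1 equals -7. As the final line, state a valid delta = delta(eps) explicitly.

delta = min(1, eps/15)

Let eps > 0 be given. We want delta > 0 such that 0 < |t + 1| < delta implies |(-4t^2 + 3t) + 7| < eps.
(-4t^2 + 3t) + 7 = -4t^2 + 3t + 7 = (t + 1)(-4t + 7).
So |(-4t^2 + 3t) + 7| = |t + 1|·|-4t + 7|.
Assume first that |t + 1| < 1, so |t| < 2. Then |-4t + 7| ≤ 4·2 + 7 = 15.
Hence |(-4t^2 + 3t) + 7| ≤ 15|t + 1| < eps provided |t + 1| < eps/15.
Take delta = min(1, eps/15). Then 0 < |t + 1| < delta gives both |t + 1| < 1 and |t + 1| < eps/15, so |(-4t^2 + 3t) + 7| < eps.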